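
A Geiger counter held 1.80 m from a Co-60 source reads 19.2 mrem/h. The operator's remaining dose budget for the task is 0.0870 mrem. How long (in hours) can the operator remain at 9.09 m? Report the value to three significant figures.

0.116 h

Since intensity falls as 1/r², rate at 9.09 m:
(1.80/9.09)² = 0.03921, so 19.2 × 0.03921 = 0.7528 mrem/h.
Stay time = 0.0870 mrem ÷ 0.7528 mrem/h = 0.1156 h.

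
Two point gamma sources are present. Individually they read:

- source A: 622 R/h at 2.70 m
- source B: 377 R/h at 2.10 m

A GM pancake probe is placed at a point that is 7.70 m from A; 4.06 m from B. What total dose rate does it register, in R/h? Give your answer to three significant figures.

177 R/h

By superposition, sum each source's inverse-square contribution:
A: 622 × (2.70/7.70)² = 76.48 R/h
B: 377 × (2.10/4.06)² = 100.9 R/h
Total = 76.48 + 100.9 = 177.4 R/h.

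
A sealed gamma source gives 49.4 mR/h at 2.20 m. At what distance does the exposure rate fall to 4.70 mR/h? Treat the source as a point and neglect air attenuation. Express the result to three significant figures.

Since intensity falls as 1/r², d₂ = d₁·√(I₁/I₂).
I₁/I₂ = 49.4/4.70 = 10.51, so d₂ = 2.20 × √10.51 = 7.132 m.

7.13 m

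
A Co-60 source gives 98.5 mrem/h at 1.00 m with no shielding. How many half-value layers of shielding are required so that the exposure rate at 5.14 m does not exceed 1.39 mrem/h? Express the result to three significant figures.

1.42 half-value layers

At 5.14 m, distance alone gives 98.5 × (1.00/5.14)² = 98.5 × 0.03785 = 3.728 mrem/h.
Further attenuation needed: 3.728/1.39 = 2.682.
n = log₂(2.682) = 1.423 half-value layers.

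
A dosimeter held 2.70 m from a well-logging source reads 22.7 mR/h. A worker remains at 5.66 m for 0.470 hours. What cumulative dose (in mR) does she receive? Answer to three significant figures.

By the inverse-square law, rate at 5.66 m:
(2.70/5.66)² = 0.2276, so 22.7 × 0.2276 = 5.167 mR/h.
Dose = rate × time = 5.167 mR/h × 0.4700 h = 2.428 mR.

2.43 mR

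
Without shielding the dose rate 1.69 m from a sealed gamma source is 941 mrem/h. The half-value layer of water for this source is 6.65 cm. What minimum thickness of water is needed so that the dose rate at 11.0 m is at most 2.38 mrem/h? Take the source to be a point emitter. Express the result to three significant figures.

21.4 cm

At 11.0 m, distance alone gives (1.69/11.0)² = 0.02360, so 941 × 0.02360 = 22.21 mrem/h.
Further attenuation needed: 22.21/2.38 = 9.332.
n = log₂(9.332) = 3.222 half-value layers.
Thickness = 3.222 × 6.65 cm = 21.43 cm.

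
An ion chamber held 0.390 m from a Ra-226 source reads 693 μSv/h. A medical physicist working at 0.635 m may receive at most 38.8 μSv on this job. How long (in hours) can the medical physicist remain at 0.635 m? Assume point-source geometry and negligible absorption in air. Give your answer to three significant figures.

By the inverse-square law, rate at 0.635 m:
693 × (0.390/0.635)² = 693 × 0.3772 = 261.4 μSv/h.
Stay time = 38.8 μSv ÷ 261.4 μSv/h = 0.1484 h.

0.148 h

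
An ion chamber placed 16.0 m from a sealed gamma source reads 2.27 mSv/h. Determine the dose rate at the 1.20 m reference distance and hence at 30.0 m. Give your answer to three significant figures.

404 mSv/h; 0.646 mSv/h

Using I₁d₁² = I₂d₂²,
At 1.20 m: 2.27 × (16.0/1.20)² = 2.27 × 177.8 = 403.6 mSv/h
At 30.0 m: (1.20/30.0)² = 0.001600, so 403.6 × 0.001600 = 0.6458 mSv/h.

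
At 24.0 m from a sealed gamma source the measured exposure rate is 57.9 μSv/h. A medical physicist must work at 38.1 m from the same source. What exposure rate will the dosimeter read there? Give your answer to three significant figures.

23.0 μSv/h

By the inverse-square law, scaling from 24.0 m to 38.1 m:
(24.0/38.1)² = 0.3968, so 57.9 × 0.3968 = 22.97 μSv/h.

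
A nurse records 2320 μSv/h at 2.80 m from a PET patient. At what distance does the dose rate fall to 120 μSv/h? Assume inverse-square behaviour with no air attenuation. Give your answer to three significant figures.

Applying the 1/r² law, d₂ = d₁·√(I₁/I₂).
I₁/I₂ = 2320/120 = 19.33, so d₂ = 2.80 × √19.33 = 12.31 m.

12.3 m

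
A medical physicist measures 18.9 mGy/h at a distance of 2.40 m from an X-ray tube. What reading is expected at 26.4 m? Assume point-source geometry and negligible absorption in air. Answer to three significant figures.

0.156 mGy/h

Intensity scales as (d₁/d₂)², so the rate at 26.4 m is
(2.40/26.4)² = 0.008264, so 18.9 × 0.008264 = 0.1562 mGy/h.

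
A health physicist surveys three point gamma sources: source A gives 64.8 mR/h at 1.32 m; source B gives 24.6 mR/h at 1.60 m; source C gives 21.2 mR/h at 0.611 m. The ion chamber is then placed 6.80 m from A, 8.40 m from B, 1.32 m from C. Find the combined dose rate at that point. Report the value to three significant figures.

7.88 mR/h

Each source contributes Iᵢ·(dᵢ/rᵢ)²; contributions add.
A: 64.8 × (1.32/6.80)² = 2.442 mR/h
B: 24.6 × (1.60/8.40)² = 0.8925 mR/h
C: 21.2 × (0.611/1.32)² = 4.542 mR/h
Total = 2.442 + 0.8925 + 4.542 = 7.877 mR/h.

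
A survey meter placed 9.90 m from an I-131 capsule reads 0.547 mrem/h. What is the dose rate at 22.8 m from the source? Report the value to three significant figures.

0.103 mrem/h

Using I₁d₁² = I₂d₂², scaling from 9.90 m to 22.8 m:
0.547 × (9.90/22.8)² = 0.547 × 0.1885 = 0.1031 mrem/h.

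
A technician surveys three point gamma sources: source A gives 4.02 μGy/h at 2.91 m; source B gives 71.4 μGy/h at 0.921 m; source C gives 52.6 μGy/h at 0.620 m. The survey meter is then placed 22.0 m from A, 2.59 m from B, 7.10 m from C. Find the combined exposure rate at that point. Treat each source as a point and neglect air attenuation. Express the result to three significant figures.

9.50 μGy/h

By superposition, sum each source's inverse-square contribution:
A: 4.02 × (2.91/22.0)² = 0.07033 μGy/h
B: 71.4 × (0.921/2.59)² = 9.029 μGy/h
C: 52.6 × (0.620/7.10)² = 0.4011 μGy/h
Total = 0.07033 + 9.029 + 0.4011 = 9.500 μGy/h.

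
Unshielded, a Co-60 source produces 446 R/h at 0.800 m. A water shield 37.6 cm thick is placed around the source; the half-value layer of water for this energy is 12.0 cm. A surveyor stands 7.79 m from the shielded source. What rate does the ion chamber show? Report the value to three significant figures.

Distance alone: 446 × (0.800/7.79)² = 446 × 0.01055 = 4.705 R/h.
Shield: 37.6/12.0 = 3.133 half-value layers → attenuation 2^(−3.133) = 0.1140.
Combined: 4.705 × 0.1140 = 0.5364 R/h.

0.536 R/h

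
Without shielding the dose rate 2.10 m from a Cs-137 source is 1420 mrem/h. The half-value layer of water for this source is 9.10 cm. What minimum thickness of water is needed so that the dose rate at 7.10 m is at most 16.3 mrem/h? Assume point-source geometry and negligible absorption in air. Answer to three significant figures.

26.7 cm

At 7.10 m, distance alone gives (2.10/7.10)² = 0.08748, so 1420 × 0.08748 = 124.2 mrem/h.
Further attenuation needed: 124.2/16.3 = 7.620.
n = log₂(7.620) = 2.930 half-value layers.
Thickness = 2.930 × 9.10 cm = 26.66 cm.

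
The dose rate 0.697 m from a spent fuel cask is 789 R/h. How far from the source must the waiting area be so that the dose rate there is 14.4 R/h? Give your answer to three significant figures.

Applying the 1/r² law, d₂ = d₁·√(I₁/I₂).
I₁/I₂ = 789/14.4 = 54.79, so d₂ = 0.697 × √54.79 = 5.159 m.

5.16 m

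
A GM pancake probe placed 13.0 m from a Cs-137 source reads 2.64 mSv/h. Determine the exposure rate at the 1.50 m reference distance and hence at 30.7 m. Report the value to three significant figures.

198 mSv/h; 0.473 mSv/h

Intensity scales as (d₁/d₂)², so
At 1.50 m: 2.64 × (13.0/1.50)² = 2.64 × 75.11 = 198.3 mSv/h
At 30.7 m: (1.50/30.7)² = 0.002387, so 198.3 × 0.002387 = 0.4733 mSv/h.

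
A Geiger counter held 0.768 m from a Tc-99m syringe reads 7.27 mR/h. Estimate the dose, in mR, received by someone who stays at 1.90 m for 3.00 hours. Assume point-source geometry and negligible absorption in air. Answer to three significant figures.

Using I₁d₁² = I₂d₂², rate at 1.90 m:
(0.768/1.90)² = 0.1634, so 7.27 × 0.1634 = 1.188 mR/h.
Dose = rate × time = 1.188 mR/h × 3.000 h = 3.564 mR.

3.56 mR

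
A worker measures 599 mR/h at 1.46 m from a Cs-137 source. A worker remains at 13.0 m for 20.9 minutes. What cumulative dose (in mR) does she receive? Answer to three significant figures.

2.63 mR

Since intensity falls as 1/r², rate at 13.0 m:
(1.46/13.0)² = 0.01261, so 599 × 0.01261 = 7.553 mR/h.
Dose = rate × time = 7.553 mR/h × 0.3483 h = 2.631 mR.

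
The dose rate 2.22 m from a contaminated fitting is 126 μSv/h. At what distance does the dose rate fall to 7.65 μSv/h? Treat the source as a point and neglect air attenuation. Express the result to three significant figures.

9.01 m

Applying the 1/r² law, d₂ = d₁·√(I₁/I₂).
I₁/I₂ = 126/7.65 = 16.47, so d₂ = 2.22 × √16.47 = 9.009 m.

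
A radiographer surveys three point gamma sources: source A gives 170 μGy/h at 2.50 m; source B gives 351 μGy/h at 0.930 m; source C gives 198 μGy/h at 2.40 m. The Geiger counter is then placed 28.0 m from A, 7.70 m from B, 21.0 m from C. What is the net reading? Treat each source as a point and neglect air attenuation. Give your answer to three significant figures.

Each source contributes Iᵢ·(dᵢ/rᵢ)²; contributions add.
A: 170 × (2.50/28.0)² = 1.355 μGy/h
B: 351 × (0.930/7.70)² = 5.120 μGy/h
C: 198 × (2.40/21.0)² = 2.586 μGy/h
Total = 1.355 + 5.120 + 2.586 = 9.061 μGy/h.

9.06 μGy/h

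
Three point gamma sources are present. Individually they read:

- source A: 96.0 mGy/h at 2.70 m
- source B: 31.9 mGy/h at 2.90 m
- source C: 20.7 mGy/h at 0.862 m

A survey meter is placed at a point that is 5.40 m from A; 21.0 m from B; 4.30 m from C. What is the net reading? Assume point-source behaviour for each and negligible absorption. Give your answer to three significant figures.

25.4 mGy/h

Each source contributes Iᵢ·(dᵢ/rᵢ)²; contributions add.
A: 96.0 × (2.70/5.40)² = 24.00 mGy/h
B: 31.9 × (2.90/21.0)² = 0.6083 mGy/h
C: 20.7 × (0.862/4.30)² = 0.8319 mGy/h
Total = 24.00 + 0.6083 + 0.8319 = 25.44 mGy/h.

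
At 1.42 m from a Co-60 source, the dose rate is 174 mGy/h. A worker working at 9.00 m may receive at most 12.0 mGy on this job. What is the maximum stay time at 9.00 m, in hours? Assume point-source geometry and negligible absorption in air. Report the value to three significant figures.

Applying the 1/r² law, rate at 9.00 m:
174 × (1.42/9.00)² = 174 × 0.02489 = 4.331 mGy/h.
Stay time = 12.0 mGy ÷ 4.331 mGy/h = 2.771 h.

2.77 h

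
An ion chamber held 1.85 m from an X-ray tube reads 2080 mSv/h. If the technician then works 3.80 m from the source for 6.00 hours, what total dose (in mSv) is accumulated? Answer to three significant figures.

2960 mSv

Using I₁d₁² = I₂d₂², rate at 3.80 m:
2080 × (1.85/3.80)² = 2080 × 0.2370 = 493.0 mSv/h.
Dose = rate × time = 493.0 mSv/h × 6.000 h = 2958 mSv.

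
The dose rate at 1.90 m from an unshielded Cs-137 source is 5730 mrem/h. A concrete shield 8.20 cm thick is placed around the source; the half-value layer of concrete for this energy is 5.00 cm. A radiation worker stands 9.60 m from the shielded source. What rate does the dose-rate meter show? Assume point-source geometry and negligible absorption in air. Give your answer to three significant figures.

Distance alone: 5730 × (1.90/9.60)² = 5730 × 0.03917 = 224.4 mrem/h.
Shield: 8.20/5.00 = 1.640 half-value layers → attenuation 2^(−1.640) = 0.3209.
Combined: 224.4 × 0.3209 = 72.01 mrem/h.

72.0 mrem/h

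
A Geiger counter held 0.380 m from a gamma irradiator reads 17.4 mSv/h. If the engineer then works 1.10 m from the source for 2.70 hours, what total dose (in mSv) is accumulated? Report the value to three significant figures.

5.61 mSv

Applying the 1/r² law, rate at 1.10 m:
17.4 × (0.380/1.10)² = 17.4 × 0.1193 = 2.076 mSv/h.
Dose = rate × time = 2.076 mSv/h × 2.700 h = 5.605 mSv.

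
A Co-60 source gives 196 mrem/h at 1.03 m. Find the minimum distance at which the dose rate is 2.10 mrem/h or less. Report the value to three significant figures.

Using I₁d₁² = I₂d₂², d₂ = d₁·√(I₁/I₂).
I₁/I₂ = 196/2.10 = 93.33, so d₂ = 1.03 × √93.33 = 9.951 m.

9.95 m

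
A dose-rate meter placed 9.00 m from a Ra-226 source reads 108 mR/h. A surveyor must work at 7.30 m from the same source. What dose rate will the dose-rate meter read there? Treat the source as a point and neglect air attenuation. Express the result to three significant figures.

Intensity scales as (d₁/d₂)², so scaling from 9.00 m to 7.30 m:
(9.00/7.30)² = 1.520, so 108 × 1.520 = 164.2 mR/h.

164 mR/h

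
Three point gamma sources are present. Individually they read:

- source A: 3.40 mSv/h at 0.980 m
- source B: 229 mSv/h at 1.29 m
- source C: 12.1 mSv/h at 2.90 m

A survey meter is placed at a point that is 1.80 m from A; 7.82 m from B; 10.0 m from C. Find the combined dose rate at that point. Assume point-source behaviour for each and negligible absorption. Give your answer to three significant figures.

8.26 mSv/h

Each source contributes Iᵢ·(dᵢ/rᵢ)²; contributions add.
A: 3.40 × (0.980/1.80)² = 1.008 mSv/h
B: 229 × (1.29/7.82)² = 6.232 mSv/h
C: 12.1 × (2.90/10.0)² = 1.018 mSv/h
Total = 1.008 + 6.232 + 1.018 = 8.258 mSv/h.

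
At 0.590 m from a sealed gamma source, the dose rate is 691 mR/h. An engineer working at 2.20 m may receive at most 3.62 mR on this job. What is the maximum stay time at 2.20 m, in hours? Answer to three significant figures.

0.0728 h

Using I₁d₁² = I₂d₂², rate at 2.20 m:
(0.590/2.20)² = 0.07192, so 691 × 0.07192 = 49.70 mR/h.
Stay time = 3.62 mR ÷ 49.70 mR/h = 0.07284 h.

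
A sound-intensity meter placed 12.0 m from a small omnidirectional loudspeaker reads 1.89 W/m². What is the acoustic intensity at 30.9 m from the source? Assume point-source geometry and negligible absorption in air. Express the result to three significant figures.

Intensity scales as (d₁/d₂)², so scaling from 12.0 m to 30.9 m:
1.89 × (12.0/30.9)² = 1.89 × 0.1508 = 0.2850 W/m².

0.285 W/m²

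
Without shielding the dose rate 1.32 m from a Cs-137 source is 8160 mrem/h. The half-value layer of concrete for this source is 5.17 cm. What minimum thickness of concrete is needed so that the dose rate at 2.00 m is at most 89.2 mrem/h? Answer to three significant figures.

27.5 cm

At 2.00 m, distance alone gives (1.32/2.00)² = 0.4356, so 8160 × 0.4356 = 3554 mrem/h.
Further attenuation needed: 3554/89.2 = 39.84.
n = log₂(39.84) = 5.316 half-value layers.
Thickness = 5.316 × 5.17 cm = 27.48 cm.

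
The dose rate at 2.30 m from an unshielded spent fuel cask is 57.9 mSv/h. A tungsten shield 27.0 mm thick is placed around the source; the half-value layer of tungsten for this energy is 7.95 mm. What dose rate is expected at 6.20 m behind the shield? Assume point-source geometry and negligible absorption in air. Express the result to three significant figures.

Distance alone: 57.9 × (2.30/6.20)² = 57.9 × 0.1376 = 7.967 mSv/h.
Shield: 27.0/7.95 = 3.396 half-value layers → attenuation 2^(−3.396) = 0.09500.
Combined: 7.967 × 0.09500 = 0.7569 mSv/h.

0.757 mSv/h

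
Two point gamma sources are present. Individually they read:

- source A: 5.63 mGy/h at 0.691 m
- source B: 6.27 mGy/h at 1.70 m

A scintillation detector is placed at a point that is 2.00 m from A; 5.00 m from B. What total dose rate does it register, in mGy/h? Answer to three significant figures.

By superposition, sum each source's inverse-square contribution:
A: 5.63 × (0.691/2.00)² = 0.6721 mGy/h
B: 6.27 × (1.70/5.00)² = 0.7248 mGy/h
Total = 0.6721 + 0.7248 = 1.397 mGy/h.

1.40 mGy/h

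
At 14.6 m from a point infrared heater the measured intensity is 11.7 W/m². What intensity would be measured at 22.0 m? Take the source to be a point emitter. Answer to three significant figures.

Since intensity falls as 1/r², scaling from 14.6 m to 22.0 m:
11.7 × (14.6/22.0)² = 11.7 × 0.4404 = 5.153 W/m².

5.15 W/m²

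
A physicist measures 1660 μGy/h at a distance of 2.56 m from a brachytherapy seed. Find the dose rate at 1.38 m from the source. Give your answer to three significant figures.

5710 μGy/h

Intensity scales as (d₁/d₂)², so the rate at 1.38 m is
1660 × (2.56/1.38)² = 1660 × 3.441 = 5712 μGy/h.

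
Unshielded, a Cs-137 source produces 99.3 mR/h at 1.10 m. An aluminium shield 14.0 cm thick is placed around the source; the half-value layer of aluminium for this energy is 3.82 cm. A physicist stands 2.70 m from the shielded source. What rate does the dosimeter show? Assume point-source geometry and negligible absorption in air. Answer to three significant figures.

Distance alone: 99.3 × (1.10/2.70)² = 99.3 × 0.1660 = 16.48 mR/h.
Shield: 14.0/3.82 = 3.665 half-value layers → attenuation 2^(−3.665) = 0.07884.
Combined: 16.48 × 0.07884 = 1.299 mR/h.

1.30 mR/h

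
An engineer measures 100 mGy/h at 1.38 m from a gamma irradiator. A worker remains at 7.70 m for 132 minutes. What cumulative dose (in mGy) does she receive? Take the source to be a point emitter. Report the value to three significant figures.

Applying the 1/r² law, rate at 7.70 m:
100 × (1.38/7.70)² = 100 × 0.03212 = 3.212 mGy/h.
Dose = rate × time = 3.212 mGy/h × 2.200 h = 7.066 mGy.

7.07 mGy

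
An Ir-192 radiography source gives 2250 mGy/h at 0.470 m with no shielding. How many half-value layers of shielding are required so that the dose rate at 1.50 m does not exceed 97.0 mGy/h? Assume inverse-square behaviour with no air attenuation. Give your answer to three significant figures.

1.19 half-value layers

At 1.50 m, distance alone gives (0.470/1.50)² = 0.09818, so 2250 × 0.09818 = 220.9 mGy/h.
Further attenuation needed: 220.9/97.0 = 2.277.
n = log₂(2.277) = 1.187 half-value layers.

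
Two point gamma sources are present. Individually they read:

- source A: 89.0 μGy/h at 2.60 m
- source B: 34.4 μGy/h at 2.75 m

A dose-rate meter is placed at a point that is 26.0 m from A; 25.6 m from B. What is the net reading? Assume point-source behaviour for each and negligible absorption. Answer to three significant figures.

1.29 μGy/h

By superposition, sum each source's inverse-square contribution:
A: 89.0 × (2.60/26.0)² = 0.8900 μGy/h
B: 34.4 × (2.75/25.6)² = 0.3970 μGy/h
Total = 0.8900 + 0.3970 = 1.287 μGy/h.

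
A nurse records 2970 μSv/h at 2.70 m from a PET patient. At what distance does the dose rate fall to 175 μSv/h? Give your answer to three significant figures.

Applying the 1/r² law, d₂ = d₁·√(I₁/I₂).
I₁/I₂ = 2970/175 = 16.97, so d₂ = 2.70 × √16.97 = 11.12 m.

11.1 m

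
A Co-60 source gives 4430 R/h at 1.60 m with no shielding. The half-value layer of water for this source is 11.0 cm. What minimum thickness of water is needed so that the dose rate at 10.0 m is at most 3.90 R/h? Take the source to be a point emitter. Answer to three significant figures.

At 10.0 m, distance alone gives (1.60/10.0)² = 0.02560, so 4430 × 0.02560 = 113.4 R/h.
Further attenuation needed: 113.4/3.90 = 29.08.
n = log₂(29.08) = 4.862 half-value layers.
Thickness = 4.862 × 11.0 cm = 53.48 cm.

53.5 cm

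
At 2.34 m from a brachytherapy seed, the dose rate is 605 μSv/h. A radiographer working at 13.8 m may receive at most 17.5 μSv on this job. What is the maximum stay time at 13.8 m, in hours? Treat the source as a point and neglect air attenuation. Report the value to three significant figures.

Since intensity falls as 1/r², rate at 13.8 m:
605 × (2.34/13.8)² = 605 × 0.02875 = 17.39 μSv/h.
Stay time = 17.5 μSv ÷ 17.39 μSv/h = 1.006 h.

1.01 h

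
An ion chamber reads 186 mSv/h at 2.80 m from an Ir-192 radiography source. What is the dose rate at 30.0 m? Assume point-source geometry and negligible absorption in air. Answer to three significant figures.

1.62 mSv/h

By the inverse-square law, the rate at 30.0 m is
(2.80/30.0)² = 0.008711, so 186 × 0.008711 = 1.620 mSv/h.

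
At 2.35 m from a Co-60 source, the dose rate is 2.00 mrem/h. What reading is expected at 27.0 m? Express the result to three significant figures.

0.0152 mrem/h

By the inverse-square law, the rate at 27.0 m is
(2.35/27.0)² = 0.007575, so 2.00 × 0.007575 = 0.01515 mrem/h.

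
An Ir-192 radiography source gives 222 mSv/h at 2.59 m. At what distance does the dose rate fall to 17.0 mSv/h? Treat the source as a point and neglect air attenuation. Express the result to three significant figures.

9.36 m

Since intensity falls as 1/r², d₂ = d₁·√(I₁/I₂).
I₁/I₂ = 222/17.0 = 13.06, so d₂ = 2.59 × √13.06 = 9.360 m.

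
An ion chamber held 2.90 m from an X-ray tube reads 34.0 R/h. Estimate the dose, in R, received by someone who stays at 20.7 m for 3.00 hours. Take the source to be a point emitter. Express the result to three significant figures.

2.00 R

Intensity scales as (d₁/d₂)², so rate at 20.7 m:
(2.90/20.7)² = 0.01963, so 34.0 × 0.01963 = 0.6674 R/h.
Dose = rate × time = 0.6674 R/h × 3.000 h = 2.002 R.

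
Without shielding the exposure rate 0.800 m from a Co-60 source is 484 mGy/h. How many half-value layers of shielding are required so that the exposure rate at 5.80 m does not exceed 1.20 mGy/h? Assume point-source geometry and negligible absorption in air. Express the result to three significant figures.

At 5.80 m, distance alone gives 484 × (0.800/5.80)² = 484 × 0.01902 = 9.206 mGy/h.
Further attenuation needed: 9.206/1.20 = 7.672.
n = log₂(7.672) = 2.940 half-value layers.

2.94 half-value layers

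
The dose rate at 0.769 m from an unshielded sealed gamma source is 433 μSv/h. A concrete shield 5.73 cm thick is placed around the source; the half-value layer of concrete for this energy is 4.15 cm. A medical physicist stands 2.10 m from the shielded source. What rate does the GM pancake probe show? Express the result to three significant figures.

Distance alone: (0.769/2.10)² = 0.1341, so 433 × 0.1341 = 58.07 μSv/h.
Shield: 5.73/4.15 = 1.381 half-value layers → attenuation 2^(−1.381) = 0.3840.
Combined: 58.07 × 0.3840 = 22.30 μSv/h.

22.3 μSv/h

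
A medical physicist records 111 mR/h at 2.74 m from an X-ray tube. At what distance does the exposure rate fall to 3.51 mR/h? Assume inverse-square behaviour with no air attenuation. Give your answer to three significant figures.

Using I₁d₁² = I₂d₂², d₂ = d₁·√(I₁/I₂).
I₁/I₂ = 111/3.51 = 31.62, so d₂ = 2.74 × √31.62 = 15.41 m.

15.4 m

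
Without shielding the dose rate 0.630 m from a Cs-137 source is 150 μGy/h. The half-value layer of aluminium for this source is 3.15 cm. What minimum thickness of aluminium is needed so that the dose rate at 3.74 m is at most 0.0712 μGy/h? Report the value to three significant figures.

At 3.74 m, distance alone gives 150 × (0.630/3.74)² = 150 × 0.02838 = 4.257 μGy/h.
Further attenuation needed: 4.257/0.0712 = 59.79.
n = log₂(59.79) = 5.902 half-value layers.
Thickness = 5.902 × 3.15 cm = 18.59 cm.

18.6 cm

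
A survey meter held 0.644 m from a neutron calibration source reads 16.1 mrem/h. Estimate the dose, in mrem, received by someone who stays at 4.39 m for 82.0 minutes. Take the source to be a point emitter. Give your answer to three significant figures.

Since intensity falls as 1/r², rate at 4.39 m:
16.1 × (0.644/4.39)² = 16.1 × 0.02152 = 0.3465 mrem/h.
Dose = rate × time = 0.3465 mrem/h × 1.367 h = 0.4737 mrem.

0.474 mrem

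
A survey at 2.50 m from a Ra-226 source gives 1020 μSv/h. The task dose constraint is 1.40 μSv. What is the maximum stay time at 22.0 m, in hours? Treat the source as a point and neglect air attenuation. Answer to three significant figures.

Since intensity falls as 1/r², rate at 22.0 m:
1020 × (2.50/22.0)² = 1020 × 0.01291 = 13.17 μSv/h.
Stay time = 1.40 μSv ÷ 13.17 μSv/h = 0.1063 h.

0.106 h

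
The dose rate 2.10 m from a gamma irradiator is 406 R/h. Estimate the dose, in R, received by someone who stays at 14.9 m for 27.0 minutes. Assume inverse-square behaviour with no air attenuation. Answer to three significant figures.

3.63 R

Since intensity falls as 1/r², rate at 14.9 m:
406 × (2.10/14.9)² = 406 × 0.01986 = 8.063 R/h.
Dose = rate × time = 8.063 R/h × 0.4500 h = 3.628 R.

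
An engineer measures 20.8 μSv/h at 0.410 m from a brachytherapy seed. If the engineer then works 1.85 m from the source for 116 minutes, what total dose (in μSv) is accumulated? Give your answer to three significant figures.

1.98 μSv

Intensity scales as (d₁/d₂)², so rate at 1.85 m:
(0.410/1.85)² = 0.04912, so 20.8 × 0.04912 = 1.022 μSv/h.
Dose = rate × time = 1.022 μSv/h × 1.933 h = 1.976 μSv.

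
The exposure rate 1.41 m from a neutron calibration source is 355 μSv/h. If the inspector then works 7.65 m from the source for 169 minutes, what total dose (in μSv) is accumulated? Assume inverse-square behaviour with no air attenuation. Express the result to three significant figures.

34.0 μSv

By the inverse-square law, rate at 7.65 m:
(1.41/7.65)² = 0.03397, so 355 × 0.03397 = 12.06 μSv/h.
Dose = rate × time = 12.06 μSv/h × 2.817 h = 33.97 μSv.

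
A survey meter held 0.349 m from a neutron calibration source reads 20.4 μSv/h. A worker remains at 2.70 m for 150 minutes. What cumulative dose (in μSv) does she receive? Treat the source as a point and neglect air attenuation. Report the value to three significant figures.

0.852 μSv

Using I₁d₁² = I₂d₂², rate at 2.70 m:
20.4 × (0.349/2.70)² = 20.4 × 0.01671 = 0.3409 μSv/h.
Dose = rate × time = 0.3409 μSv/h × 2.500 h = 0.8522 μSv.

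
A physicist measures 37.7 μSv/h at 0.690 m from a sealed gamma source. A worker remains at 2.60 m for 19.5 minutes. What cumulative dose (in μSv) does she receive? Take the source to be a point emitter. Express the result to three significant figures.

0.863 μSv

By the inverse-square law, rate at 2.60 m:
37.7 × (0.690/2.60)² = 37.7 × 0.07043 = 2.655 μSv/h.
Dose = rate × time = 2.655 μSv/h × 0.3250 h = 0.8629 μSv.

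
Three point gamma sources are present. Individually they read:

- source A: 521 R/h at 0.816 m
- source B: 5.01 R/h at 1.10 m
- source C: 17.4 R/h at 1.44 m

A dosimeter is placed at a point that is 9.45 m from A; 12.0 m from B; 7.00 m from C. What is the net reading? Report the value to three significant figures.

4.66 R/h

By superposition, sum each source's inverse-square contribution:
A: 521 × (0.816/9.45)² = 3.885 R/h
B: 5.01 × (1.10/12.0)² = 0.04210 R/h
C: 17.4 × (1.44/7.00)² = 0.7363 R/h
Total = 3.885 + 0.04210 + 0.7363 = 4.663 R/h.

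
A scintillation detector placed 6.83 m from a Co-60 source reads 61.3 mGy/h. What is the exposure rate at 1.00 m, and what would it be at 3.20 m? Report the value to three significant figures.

Using I₁d₁² = I₂d₂²,
At 1.00 m: (6.83/1.00)² = 46.65, so 61.3 × 46.65 = 2860 mGy/h
At 3.20 m: 2860 × (1.00/3.20)² = 2860 × 0.09766 = 279.3 mGy/h.

2860 mGy/h; 279 mGy/h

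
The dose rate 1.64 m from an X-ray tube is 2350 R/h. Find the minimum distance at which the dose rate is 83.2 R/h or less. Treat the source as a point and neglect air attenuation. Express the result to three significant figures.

8.72 m

Using I₁d₁² = I₂d₂², d₂ = d₁·√(I₁/I₂).
I₁/I₂ = 2350/83.2 = 28.25, so d₂ = 1.64 × √28.25 = 8.717 m.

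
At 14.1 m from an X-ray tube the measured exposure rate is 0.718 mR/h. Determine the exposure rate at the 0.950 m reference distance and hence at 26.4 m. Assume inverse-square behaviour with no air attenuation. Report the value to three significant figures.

Since intensity falls as 1/r²,
At 0.950 m: 0.718 × (14.1/0.950)² = 0.718 × 220.3 = 158.2 mR/h
At 26.4 m: 158.2 × (0.950/26.4)² = 158.2 × 0.001295 = 0.2049 mR/h.

158 mR/h; 0.205 mR/h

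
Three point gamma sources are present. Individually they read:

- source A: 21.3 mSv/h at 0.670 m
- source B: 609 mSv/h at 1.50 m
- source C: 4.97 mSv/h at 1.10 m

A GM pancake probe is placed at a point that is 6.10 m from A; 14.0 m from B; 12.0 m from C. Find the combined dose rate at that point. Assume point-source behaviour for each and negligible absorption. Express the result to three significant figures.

By superposition, sum each source's inverse-square contribution:
A: 21.3 × (0.670/6.10)² = 0.2570 mSv/h
B: 609 × (1.50/14.0)² = 6.991 mSv/h
C: 4.97 × (1.10/12.0)² = 0.04176 mSv/h
Total = 0.2570 + 6.991 + 0.04176 = 7.290 mSv/h.

7.29 mSv/h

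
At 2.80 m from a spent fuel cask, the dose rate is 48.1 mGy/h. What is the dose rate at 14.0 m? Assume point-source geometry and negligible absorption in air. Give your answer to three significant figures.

1.92 mGy/h

Applying the 1/r² law, the rate at 14.0 m is
48.1 × (2.80/14.0)² = 48.1 × 0.04000 = 1.924 mGy/h.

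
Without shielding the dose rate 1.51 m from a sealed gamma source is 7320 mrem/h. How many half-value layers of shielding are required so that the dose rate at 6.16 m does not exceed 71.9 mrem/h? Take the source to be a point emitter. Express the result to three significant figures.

At 6.16 m, distance alone gives (1.51/6.16)² = 0.06009, so 7320 × 0.06009 = 439.9 mrem/h.
Further attenuation needed: 439.9/71.9 = 6.118.
n = log₂(6.118) = 2.613 half-value layers.

2.61 half-value layers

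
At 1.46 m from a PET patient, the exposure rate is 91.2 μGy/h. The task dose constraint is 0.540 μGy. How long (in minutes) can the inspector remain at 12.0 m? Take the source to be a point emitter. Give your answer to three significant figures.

24.0 min

Using I₁d₁² = I₂d₂², rate at 12.0 m:
(1.46/12.0)² = 0.01480, so 91.2 × 0.01480 = 1.350 μGy/h.
Stay time = 0.540 μGy ÷ 1.350 μGy/h = 0.4000 h = 24.00 min.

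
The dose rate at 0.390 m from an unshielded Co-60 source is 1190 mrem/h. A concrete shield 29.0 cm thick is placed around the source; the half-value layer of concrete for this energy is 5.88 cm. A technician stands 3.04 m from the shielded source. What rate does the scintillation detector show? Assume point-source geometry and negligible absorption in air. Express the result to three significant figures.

Distance alone: (0.390/3.04)² = 0.01646, so 1190 × 0.01646 = 19.59 mrem/h.
Shield: 29.0/5.88 = 4.932 half-value layers → attenuation 2^(−4.932) = 0.03276.
Combined: 19.59 × 0.03276 = 0.6418 mrem/h.

0.642 mrem/h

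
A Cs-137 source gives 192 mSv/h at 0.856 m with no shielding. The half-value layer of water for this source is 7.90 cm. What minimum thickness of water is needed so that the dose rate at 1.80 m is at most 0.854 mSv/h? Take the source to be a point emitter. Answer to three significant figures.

At 1.80 m, distance alone gives 192 × (0.856/1.80)² = 192 × 0.2262 = 43.43 mSv/h.
Further attenuation needed: 43.43/0.854 = 50.85.
n = log₂(50.85) = 5.668 half-value layers.
Thickness = 5.668 × 7.90 cm = 44.78 cm.

44.8 cm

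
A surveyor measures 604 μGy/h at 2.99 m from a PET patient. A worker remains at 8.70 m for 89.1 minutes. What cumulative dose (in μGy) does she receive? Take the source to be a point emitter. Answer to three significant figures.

106 μGy

Intensity scales as (d₁/d₂)², so rate at 8.70 m:
(2.99/8.70)² = 0.1181, so 604 × 0.1181 = 71.33 μGy/h.
Dose = rate × time = 71.33 μGy/h × 1.485 h = 105.9 μGy.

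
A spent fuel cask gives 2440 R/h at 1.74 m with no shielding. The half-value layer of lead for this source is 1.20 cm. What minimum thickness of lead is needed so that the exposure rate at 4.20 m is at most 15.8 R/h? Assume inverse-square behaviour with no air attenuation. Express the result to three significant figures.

5.67 cm

At 4.20 m, distance alone gives (1.74/4.20)² = 0.1716, so 2440 × 0.1716 = 418.7 R/h.
Further attenuation needed: 418.7/15.8 = 26.50.
n = log₂(26.50) = 4.728 half-value layers.
Thickness = 4.728 × 1.20 cm = 5.674 cm.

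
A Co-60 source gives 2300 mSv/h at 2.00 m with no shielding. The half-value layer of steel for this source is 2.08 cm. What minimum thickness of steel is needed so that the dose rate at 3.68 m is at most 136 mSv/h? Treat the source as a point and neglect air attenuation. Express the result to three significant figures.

At 3.68 m, distance alone gives 2300 × (2.00/3.68)² = 2300 × 0.2954 = 679.4 mSv/h.
Further attenuation needed: 679.4/136 = 4.996.
n = log₂(4.996) = 2.321 half-value layers.
Thickness = 2.321 × 2.08 cm = 4.828 cm.

4.83 cm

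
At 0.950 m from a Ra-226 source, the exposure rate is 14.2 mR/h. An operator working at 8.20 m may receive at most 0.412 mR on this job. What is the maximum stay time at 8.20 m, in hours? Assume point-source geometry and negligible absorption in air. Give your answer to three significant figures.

Intensity scales as (d₁/d₂)², so rate at 8.20 m:
(0.950/8.20)² = 0.01342, so 14.2 × 0.01342 = 0.1906 mR/h.
Stay time = 0.412 mR ÷ 0.1906 mR/h = 2.162 h.

2.16 h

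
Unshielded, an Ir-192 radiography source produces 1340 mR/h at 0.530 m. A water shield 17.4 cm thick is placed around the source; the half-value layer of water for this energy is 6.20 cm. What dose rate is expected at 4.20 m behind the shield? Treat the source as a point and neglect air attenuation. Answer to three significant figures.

Distance alone: (0.530/4.20)² = 0.01592, so 1340 × 0.01592 = 21.33 mR/h.
Shield: 17.4/6.20 = 2.806 half-value layers → attenuation 2^(−2.806) = 0.1430.
Combined: 21.33 × 0.1430 = 3.050 mR/h.

3.05 mR/h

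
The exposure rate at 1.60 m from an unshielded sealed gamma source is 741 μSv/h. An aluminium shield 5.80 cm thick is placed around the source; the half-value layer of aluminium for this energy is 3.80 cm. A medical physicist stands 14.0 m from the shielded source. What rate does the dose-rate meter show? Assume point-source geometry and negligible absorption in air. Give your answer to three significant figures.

Distance alone: 741 × (1.60/14.0)² = 741 × 0.01306 = 9.677 μSv/h.
Shield: 5.80/3.80 = 1.526 half-value layers → attenuation 2^(−1.526) = 0.3472.
Combined: 9.677 × 0.3472 = 3.360 μSv/h.

3.36 μSv/h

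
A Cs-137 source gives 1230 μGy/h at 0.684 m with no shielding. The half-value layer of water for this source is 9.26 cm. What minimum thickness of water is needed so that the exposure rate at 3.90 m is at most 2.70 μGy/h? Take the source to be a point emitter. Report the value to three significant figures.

35.3 cm

At 3.90 m, distance alone gives 1230 × (0.684/3.90)² = 1230 × 0.03076 = 37.83 μGy/h.
Further attenuation needed: 37.83/2.70 = 14.01.
n = log₂(14.01) = 3.808 half-value layers.
Thickness = 3.808 × 9.26 cm = 35.26 cm.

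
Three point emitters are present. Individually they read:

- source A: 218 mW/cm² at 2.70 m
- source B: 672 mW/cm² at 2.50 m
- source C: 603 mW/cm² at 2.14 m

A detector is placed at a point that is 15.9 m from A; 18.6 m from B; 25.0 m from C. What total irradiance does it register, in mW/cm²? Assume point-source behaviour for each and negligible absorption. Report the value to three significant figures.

22.8 mW/cm²

By superposition, sum each source's inverse-square contribution:
A: 218 × (2.70/15.9)² = 6.286 mW/cm²
B: 672 × (2.50/18.6)² = 12.14 mW/cm²
C: 603 × (2.14/25.0)² = 4.418 mW/cm²
Total = 6.286 + 12.14 + 4.418 = 22.84 mW/cm².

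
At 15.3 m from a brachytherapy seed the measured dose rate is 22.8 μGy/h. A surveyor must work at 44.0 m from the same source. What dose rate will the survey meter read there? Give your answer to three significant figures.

2.76 μGy/h

Using I₁d₁² = I₂d₂², scaling from 15.3 m to 44.0 m:
22.8 × (15.3/44.0)² = 22.8 × 0.1209 = 2.757 μGy/h.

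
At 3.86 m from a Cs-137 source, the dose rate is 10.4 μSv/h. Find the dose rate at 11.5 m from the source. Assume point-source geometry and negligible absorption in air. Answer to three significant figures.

1.17 μSv/h

Applying the 1/r² law, the rate at 11.5 m is
(3.86/11.5)² = 0.1127, so 10.4 × 0.1127 = 1.172 μSv/h.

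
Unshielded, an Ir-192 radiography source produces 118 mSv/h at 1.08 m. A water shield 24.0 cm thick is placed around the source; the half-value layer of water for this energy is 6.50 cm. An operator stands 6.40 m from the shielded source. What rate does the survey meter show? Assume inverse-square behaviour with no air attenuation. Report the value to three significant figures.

Distance alone: (1.08/6.40)² = 0.02848, so 118 × 0.02848 = 3.361 mSv/h.
Shield: 24.0/6.50 = 3.692 half-value layers → attenuation 2^(−3.692) = 0.07737.
Combined: 3.361 × 0.07737 = 0.2600 mSv/h.

0.260 mSv/h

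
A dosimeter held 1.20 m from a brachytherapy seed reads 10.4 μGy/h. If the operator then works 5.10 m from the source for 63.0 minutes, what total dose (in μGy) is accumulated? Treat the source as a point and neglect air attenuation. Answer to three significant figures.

Using I₁d₁² = I₂d₂², rate at 5.10 m:
10.4 × (1.20/5.10)² = 10.4 × 0.05536 = 0.5757 μGy/h.
Dose = rate × time = 0.5757 μGy/h × 1.050 h = 0.6045 μGy.

0.605 μGy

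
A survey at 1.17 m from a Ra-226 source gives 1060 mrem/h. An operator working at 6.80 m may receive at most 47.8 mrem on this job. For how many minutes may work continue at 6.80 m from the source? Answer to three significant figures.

Intensity scales as (d₁/d₂)², so rate at 6.80 m:
1060 × (1.17/6.80)² = 1060 × 0.02960 = 31.38 mrem/h.
Stay time = 47.8 mrem ÷ 31.38 mrem/h = 1.523 h = 91.38 min.

91.4 min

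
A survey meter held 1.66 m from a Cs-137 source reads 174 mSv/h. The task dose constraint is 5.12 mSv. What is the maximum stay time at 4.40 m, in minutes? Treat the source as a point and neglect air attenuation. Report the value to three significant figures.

Applying the 1/r² law, rate at 4.40 m:
(1.66/4.40)² = 0.1423, so 174 × 0.1423 = 24.76 mSv/h.
Stay time = 5.12 mSv ÷ 24.76 mSv/h = 0.2068 h = 12.41 min.

12.4 min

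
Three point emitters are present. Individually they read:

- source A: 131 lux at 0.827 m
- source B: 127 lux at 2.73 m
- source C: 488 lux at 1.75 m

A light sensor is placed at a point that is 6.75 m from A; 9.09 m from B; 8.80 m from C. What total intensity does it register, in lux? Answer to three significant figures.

32.7 lux

Each source contributes Iᵢ·(dᵢ/rᵢ)²; contributions add.
A: 131 × (0.827/6.75)² = 1.966 lux
B: 127 × (2.73/9.09)² = 11.46 lux
C: 488 × (1.75/8.80)² = 19.30 lux
Total = 1.966 + 11.46 + 19.30 = 32.73 lux.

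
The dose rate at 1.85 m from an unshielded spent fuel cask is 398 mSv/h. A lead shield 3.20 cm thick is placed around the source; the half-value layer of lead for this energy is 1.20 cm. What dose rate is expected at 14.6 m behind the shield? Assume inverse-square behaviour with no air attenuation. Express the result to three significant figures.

Distance alone: (1.85/14.6)² = 0.01606, so 398 × 0.01606 = 6.392 mSv/h.
Shield: 3.20/1.20 = 2.667 half-value layers → attenuation 2^(−2.667) = 0.1575.
Combined: 6.392 × 0.1575 = 1.007 mSv/h.

1.01 mSv/h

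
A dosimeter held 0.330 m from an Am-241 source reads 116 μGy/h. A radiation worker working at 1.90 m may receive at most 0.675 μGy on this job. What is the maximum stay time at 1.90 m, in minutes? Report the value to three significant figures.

Using I₁d₁² = I₂d₂², rate at 1.90 m:
(0.330/1.90)² = 0.03017, so 116 × 0.03017 = 3.500 μGy/h.
Stay time = 0.675 μGy ÷ 3.500 μGy/h = 0.1929 h = 11.57 min.

11.6 min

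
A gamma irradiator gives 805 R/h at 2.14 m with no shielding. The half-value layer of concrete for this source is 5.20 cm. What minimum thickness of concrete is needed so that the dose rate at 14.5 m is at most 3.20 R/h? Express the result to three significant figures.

At 14.5 m, distance alone gives 805 × (2.14/14.5)² = 805 × 0.02178 = 17.53 R/h.
Further attenuation needed: 17.53/3.20 = 5.478.
n = log₂(5.478) = 2.454 half-value layers.
Thickness = 2.454 × 5.20 cm = 12.76 cm.

12.8 cm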